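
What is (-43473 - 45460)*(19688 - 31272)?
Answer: 1030199872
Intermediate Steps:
(-43473 - 45460)*(19688 - 31272) = -88933*(-11584) = 1030199872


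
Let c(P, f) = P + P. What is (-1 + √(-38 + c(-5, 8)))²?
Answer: (1 - 4*I*√3)² ≈ -47.0 - 13.856*I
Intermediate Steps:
c(P, f) = 2*P
(-1 + √(-38 + c(-5, 8)))² = (-1 + √(-38 + 2*(-5)))² = (-1 + √(-38 - 10))² = (-1 + √(-48))² = (-1 + 4*I*√3)²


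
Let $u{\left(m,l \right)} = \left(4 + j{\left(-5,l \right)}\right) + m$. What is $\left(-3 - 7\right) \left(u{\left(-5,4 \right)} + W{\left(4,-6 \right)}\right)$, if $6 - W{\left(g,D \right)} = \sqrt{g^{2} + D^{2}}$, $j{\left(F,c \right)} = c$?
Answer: $-90 + 20 \sqrt{13} \approx -17.889$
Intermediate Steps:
$u{\left(m,l \right)} = 4 + l + m$ ($u{\left(m,l \right)} = \left(4 + l\right) + m = 4 + l + m$)
$W{\left(g,D \right)} = 6 - \sqrt{D^{2} + g^{2}}$ ($W{\left(g,D \right)} = 6 - \sqrt{g^{2} + D^{2}} = 6 - \sqrt{D^{2} + g^{2}}$)
$\left(-3 - 7\right) \left(u{\left(-5,4 \right)} + W{\left(4,-6 \right)}\right) = \left(-3 - 7\right) \left(\left(4 + 4 - 5\right) + \left(6 - \sqrt{\left(-6\right)^{2} + 4^{2}}\right)\right) = - 10 \left(3 + \left(6 - \sqrt{36 + 16}\right)\right) = - 10 \left(3 + \left(6 - \sqrt{52}\right)\right) = - 10 \left(3 + \left(6 - 2 \sqrt{13}\right)\right) = - 10 \left(9 - 2 \sqrt{13}\right) = -90 + 20 \sqrt{13}$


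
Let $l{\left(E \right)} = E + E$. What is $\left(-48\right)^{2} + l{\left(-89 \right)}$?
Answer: $2126$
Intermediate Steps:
$l{\left(E \right)} = 2 E$
$\left(-48\right)^{2} + l{\left(-89 \right)} = \left(-48\right)^{2} + 2 \left(-89\right) = 2304 - 178 = 2126$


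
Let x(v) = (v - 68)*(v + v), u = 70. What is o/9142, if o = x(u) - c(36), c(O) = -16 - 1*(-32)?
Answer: 132/4571 ≈ 0.028878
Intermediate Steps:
x(v) = 2*v*(-68 + v) (x(v) = (-68 + v)*(2*v) = 2*v*(-68 + v))
c(O) = 16 (c(O) = -16 + 32 = 16)
o = 264 (o = 2*70*(-68 + 70) - 1*16 = 2*70*2 - 16 = 280 - 16 = 264)
o/9142 = 264/9142 = 264*(1/9142) = 132/4571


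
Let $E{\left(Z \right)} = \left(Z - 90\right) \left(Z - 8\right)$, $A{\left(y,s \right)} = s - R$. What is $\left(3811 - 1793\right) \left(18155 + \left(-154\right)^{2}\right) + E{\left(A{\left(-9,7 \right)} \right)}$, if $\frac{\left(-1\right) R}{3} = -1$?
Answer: $84496022$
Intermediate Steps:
$R = 3$ ($R = \left(-3\right) \left(-1\right) = 3$)
$A{\left(y,s \right)} = -3 + s$ ($A{\left(y,s \right)} = s - 3 = -3 + s$)
$E{\left(Z \right)} = \left(-90 + Z\right) \left(-8 + Z\right)$
$\left(3811 - 1793\right) \left(18155 + \left(-154\right)^{2}\right) + E{\left(A{\left(-9,7 \right)} \right)} = \left(3811 - 1793\right) \left(18155 + \left(-154\right)^{2}\right) + \left(720 + \left(-3 + 7\right)^{2} - 98 \left(-3 + 7\right)\right) = 2018 \left(18155 + 23716\right) + \left(720 + 4^{2} - 392\right) = 2018 \cdot 41871 + \left(720 + 16 - 392\right) = 84495678 + 344 = 84496022$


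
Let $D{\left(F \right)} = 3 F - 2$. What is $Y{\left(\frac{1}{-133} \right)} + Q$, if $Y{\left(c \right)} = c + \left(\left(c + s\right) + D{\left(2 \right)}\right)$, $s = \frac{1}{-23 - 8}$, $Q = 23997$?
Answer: $\frac{98955928}{4123} \approx 24001.0$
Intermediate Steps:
$D{\left(F \right)} = -2 + 3 F$
$s = - \frac{1}{31}$ ($s = \frac{1}{-31} = - \frac{1}{31} \approx -0.032258$)
$Y{\left(c \right)} = \frac{123}{31} + 2 c$ ($Y{\left(c \right)} = c + \left(\left(c - \frac{1}{31}\right) + \left(-2 + 3 \cdot 2\right)\right) = c + \left(\left(- \frac{1}{31} + c\right) + \left(-2 + 6\right)\right) = c + \left(\left(- \frac{1}{31} + c\right) + 4\right) = c + \left(\frac{123}{31} + c\right) = \frac{123}{31} + 2 c$)
$Y{\left(\frac{1}{-133} \right)} + Q = \left(\frac{123}{31} + \frac{2}{-133}\right) + 23997 = \left(\frac{123}{31} + 2 \left(- \frac{1}{133}\right)\right) + 23997 = \left(\frac{123}{31} - \frac{2}{133}\right) + 23997 = \frac{16297}{4123} + 23997 = \frac{98955928}{4123}$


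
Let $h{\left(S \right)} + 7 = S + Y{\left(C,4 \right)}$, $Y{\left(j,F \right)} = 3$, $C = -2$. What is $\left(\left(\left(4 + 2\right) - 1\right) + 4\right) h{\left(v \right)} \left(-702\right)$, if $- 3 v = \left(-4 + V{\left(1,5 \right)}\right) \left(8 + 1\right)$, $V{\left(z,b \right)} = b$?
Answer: $44226$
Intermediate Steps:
$v = -3$ ($v = - \frac{\left(-4 + 5\right) \left(8 + 1\right)}{3} = - \frac{1 \cdot 9}{3} = \left(- \frac{1}{3}\right) 9 = -3$)
$h{\left(S \right)} = -4 + S$ ($h{\left(S \right)} = -7 + \left(S + 3\right) = -7 + \left(3 + S\right) = -4 + S$)
$\left(\left(\left(4 + 2\right) - 1\right) + 4\right) h{\left(v \right)} \left(-702\right) = \left(\left(\left(4 + 2\right) - 1\right) + 4\right) \left(-4 - 3\right) \left(-702\right) = \left(\left(6 - 1\right) + 4\right) \left(-7\right) \left(-702\right) = \left(5 + 4\right) \left(-7\right) \left(-702\right) = 9 \left(-7\right) \left(-702\right) = \left(-63\right) \left(-702\right) = 44226$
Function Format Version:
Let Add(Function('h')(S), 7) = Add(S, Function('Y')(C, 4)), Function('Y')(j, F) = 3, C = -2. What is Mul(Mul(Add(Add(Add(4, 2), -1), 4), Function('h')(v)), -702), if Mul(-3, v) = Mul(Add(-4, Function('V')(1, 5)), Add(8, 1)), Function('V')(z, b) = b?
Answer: 44226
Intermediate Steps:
v = -3 (v = Mul(Rational(-1, 3), Mul(Add(-4, 5), Add(8, 1))) = Mul(Rational(-1, 3), Mul(1, 9)) = Mul(Rational(-1, 3), 9) = -3)
Function('h')(S) = Add(-4, S) (Function('h')(S) = Add(-7, Add(S, 3)) = Add(-7, Add(3, S)) = Add(-4, S))
Mul(Mul(Add(Add(Add(4, 2), -1), 4), Function('h')(v)), -702) = Mul(Mul(Add(Add(Add(4, 2), -1), 4), Add(-4, -3)), -702) = Mul(Mul(Add(Add(6, -1), 4), -7), -702) = Mul(Mul(Add(5, 4), -7), -702) = Mul(Mul(9, -7), -702) = Mul(-63, -702) = 44226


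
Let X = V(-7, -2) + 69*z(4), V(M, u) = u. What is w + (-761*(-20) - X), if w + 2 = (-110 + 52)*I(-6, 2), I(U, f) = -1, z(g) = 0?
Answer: 15278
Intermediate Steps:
w = 56 (w = -2 + (-110 + 52)*(-1) = -2 - 58*(-1) = -2 + 58 = 56)
X = -2 (X = -2 + 69*0 = -2 + 0 = -2)
w + (-761*(-20) - X) = 56 + (-761*(-20) - 1*(-2)) = 56 + (15220 + 2) = 56 + 15222 = 15278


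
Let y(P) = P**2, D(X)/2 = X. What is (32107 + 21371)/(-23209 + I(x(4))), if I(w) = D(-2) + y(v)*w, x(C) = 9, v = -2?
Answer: -53478/23177 ≈ -2.3074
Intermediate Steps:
D(X) = 2*X
I(w) = -4 + 4*w (I(w) = 2*(-2) + (-2)**2*w = -4 + 4*w)
(32107 + 21371)/(-23209 + I(x(4))) = (32107 + 21371)/(-23209 + (-4 + 4*9)) = 53478/(-23209 + (-4 + 36)) = 53478/(-23209 + 32) = 53478/(-23177) = 53478*(-1/23177) = -53478/23177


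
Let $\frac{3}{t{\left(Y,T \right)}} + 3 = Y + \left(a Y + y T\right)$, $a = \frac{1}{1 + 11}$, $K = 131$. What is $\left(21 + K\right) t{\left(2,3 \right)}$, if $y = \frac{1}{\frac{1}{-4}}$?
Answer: $- \frac{2736}{77} \approx -35.532$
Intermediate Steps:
$a = \frac{1}{12} \approx 0.083333$
$y = -4$ ($y = \frac{1}{- \frac{1}{4}} = -4$)
$t{\left(Y,T \right)} = \frac{3}{-3 - 4 T + \frac{13 Y}{12}}$ ($t{\left(Y,T \right)} = \frac{3}{-3 + \left(Y - \left(4 T - \frac{Y}{12}\right)\right)} = \frac{3}{-3 - \left(4 T - \frac{13 Y}{12}\right)} = \frac{3}{-3 - 4 T + \frac{13 Y}{12}}$)
$\left(21 + K\right) t{\left(2,3 \right)} = \left(21 + 131\right) \frac{36}{-36 - 144 + 13 \cdot 2} = 152 \frac{36}{-36 - 144 + 26} = 152 \frac{36}{-154} = 152 \cdot 36 \left(- \frac{1}{154}\right) = 152 \left(- \frac{18}{77}\right) = - \frac{2736}{77}$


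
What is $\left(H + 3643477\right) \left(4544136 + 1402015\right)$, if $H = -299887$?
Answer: $19881491022090$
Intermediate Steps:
$\left(H + 3643477\right) \left(4544136 + 1402015\right) = \left(-299887 + 3643477\right) \left(4544136 + 1402015\right) = 3343590 \cdot 5946151 = 19881491022090$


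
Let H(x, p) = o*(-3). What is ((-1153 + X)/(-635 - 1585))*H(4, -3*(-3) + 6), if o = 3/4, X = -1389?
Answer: -3813/1480 ≈ -2.5764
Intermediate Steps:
o = ¾ (o = 3*(¼) = ¾ ≈ 0.75000)
H(x, p) = -9/4 (H(x, p) = (¾)*(-3) = -9/4)
((-1153 + X)/(-635 - 1585))*H(4, -3*(-3) + 6) = ((-1153 - 1389)/(-635 - 1585))*(-9/4) = -2542/(-2220)*(-9/4) = -2542*(-1/2220)*(-9/4) = (1271/1110)*(-9/4) = -3813/1480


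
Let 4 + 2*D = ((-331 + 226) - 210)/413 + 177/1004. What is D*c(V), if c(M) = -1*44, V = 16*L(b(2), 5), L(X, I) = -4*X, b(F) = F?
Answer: 2988491/29618 ≈ 100.90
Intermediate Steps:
V = -128 (V = 16*(-4*2) = 16*(-8) = -128)
c(M) = -44
D = -271681/118472 (D = -2 + (((-331 + 226) - 210)/413 + 177/1004)/2 = -2 + ((-105 - 210)*(1/413) + 177*(1/1004))/2 = -2 + (-315*1/413 + 177/1004)/2 = -2 + (-45/59 + 177/1004)/2 = -2 + (1/2)*(-34737/59236) = -2 - 34737/118472 = -271681/118472 ≈ -2.2932)
D*c(V) = -271681/118472*(-44) = 2988491/29618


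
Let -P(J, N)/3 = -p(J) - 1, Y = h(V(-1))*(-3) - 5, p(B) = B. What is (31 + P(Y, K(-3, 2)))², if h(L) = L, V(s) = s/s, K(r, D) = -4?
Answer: 100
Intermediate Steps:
V(s) = 1
Y = -8 (Y = 1*(-3) - 5 = -3 - 5 = -8)
P(J, N) = 3 + 3*J (P(J, N) = -3*(-J - 1) = -3*(-1 - J) = 3 + 3*J)
(31 + P(Y, K(-3, 2)))² = (31 + (3 + 3*(-8)))² = (31 + (3 - 24))² = (31 - 21)² = 10² = 100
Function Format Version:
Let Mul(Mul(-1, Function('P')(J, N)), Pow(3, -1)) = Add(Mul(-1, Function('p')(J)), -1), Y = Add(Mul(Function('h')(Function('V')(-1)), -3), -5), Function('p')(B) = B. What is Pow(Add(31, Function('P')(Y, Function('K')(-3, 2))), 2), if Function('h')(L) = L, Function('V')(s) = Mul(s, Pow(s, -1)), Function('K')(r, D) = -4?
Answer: 100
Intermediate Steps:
Function('V')(s) = 1
Y = -8 (Y = Add(Mul(1, -3), -5) = Add(-3, -5) = -8)
Function('P')(J, N) = Add(3, Mul(3, J)) (Function('P')(J, N) = Mul(-3, Add(Mul(-1, J), -1)) = Mul(-3, Add(-1, Mul(-1, J))) = Add(3, Mul(3, J)))
Pow(Add(31, Function('P')(Y, Function('K')(-3, 2))), 2) = Pow(Add(31, Add(3, Mul(3, -8))), 2) = Pow(Add(31, Add(3, -24)), 2) = Pow(Add(31, -21), 2) = Pow(10, 2) = 100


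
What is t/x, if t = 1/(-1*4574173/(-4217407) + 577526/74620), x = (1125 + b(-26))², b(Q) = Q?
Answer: 548262910/5843288600479533 ≈ 9.3828e-8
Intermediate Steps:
x = 1207801 (x = (1125 - 26)² = 1099² = 1207801)
t = 3837840370/33865694931 (t = 1/(-4574173*(-1/4217407) + 577526*(1/74620)) = 1/(4574173/4217407 + 7043/910) = 1/(33865694931/3837840370) = 3837840370/33865694931 ≈ 0.11333)
t/x = (3837840370/33865694931)/1207801 = (3837840370/33865694931)*(1/1207801) = 548262910/5843288600479533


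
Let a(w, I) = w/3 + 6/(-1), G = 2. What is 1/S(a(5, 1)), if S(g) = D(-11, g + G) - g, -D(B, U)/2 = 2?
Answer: 3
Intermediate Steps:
D(B, U) = -4 (D(B, U) = -2*2 = -4)
a(w, I) = -6 + w/3 (a(w, I) = w*(⅓) + 6*(-1) = w/3 - 6 = -6 + w/3)
S(g) = -4 - g
1/S(a(5, 1)) = 1/(-4 - (-6 + (⅓)*5)) = 1/(-4 - (-6 + 5/3)) = 1/(-4 - 1*(-13/3)) = 1/(-4 + 13/3) = 1/(⅓) = 3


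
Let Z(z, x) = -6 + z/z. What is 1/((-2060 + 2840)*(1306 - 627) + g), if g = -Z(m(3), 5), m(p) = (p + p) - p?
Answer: 1/529625 ≈ 1.8881e-6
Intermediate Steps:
m(p) = p (m(p) = 2*p - p = p)
Z(z, x) = -5 (Z(z, x) = -6 + 1 = -5)
g = 5 (g = -1*(-5) = 5)
1/((-2060 + 2840)*(1306 - 627) + g) = 1/((-2060 + 2840)*(1306 - 627) + 5) = 1/(780*679 + 5) = 1/(529620 + 5) = 1/529625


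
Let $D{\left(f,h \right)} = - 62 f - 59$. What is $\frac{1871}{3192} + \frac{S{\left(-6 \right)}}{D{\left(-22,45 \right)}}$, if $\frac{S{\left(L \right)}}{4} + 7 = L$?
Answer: $\frac{758557}{1388520} \approx 0.54631$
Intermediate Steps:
$D{\left(f,h \right)} = -59 - 62 f$
$S{\left(L \right)} = -28 + 4 L$
$\frac{1871}{3192} + \frac{S{\left(-6 \right)}}{D{\left(-22,45 \right)}} = \frac{1871}{3192} + \frac{-28 + 4 \left(-6\right)}{-59 - -1364} = 1871 \cdot \frac{1}{3192} + \frac{-28 - 24}{-59 + 1364} = \frac{1871}{3192} - \frac{52}{1305} = \frac{758557}{1388520}$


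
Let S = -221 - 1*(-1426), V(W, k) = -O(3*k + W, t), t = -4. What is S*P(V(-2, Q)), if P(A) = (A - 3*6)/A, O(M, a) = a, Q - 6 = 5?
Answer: -8435/2 ≈ -4217.5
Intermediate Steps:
Q = 11 (Q = 6 + 5 = 11)
V(W, k) = 4 (V(W, k) = -1*(-4) = 4)
S = 1205 (S = -221 + 1426 = 1205)
P(A) = (-18 + A)/A (P(A) = (A - 18)/A = (-18 + A)/A)
S*P(V(-2, Q)) = 1205*((-18 + 4)/4) = 1205*((1/4)*(-14)) = 1205*(-7/2) = -8435/2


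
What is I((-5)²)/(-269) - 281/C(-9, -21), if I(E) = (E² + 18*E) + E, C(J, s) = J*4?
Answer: 35989/9684 ≈ 3.7163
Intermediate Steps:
C(J, s) = 4*J
I(E) = E² + 19*E
I((-5)²)/(-269) - 281/C(-9, -21) = ((-5)²*(19 + (-5)²))/(-269) - 281/(4*(-9)) = (25*(19 + 25))*(-1/269) - 281/(-36) = (25*44)*(-1/269) - 281*(-1/36) = 1100*(-1/269) + 281/36 = -1100/269 + 281/36 = 35989/9684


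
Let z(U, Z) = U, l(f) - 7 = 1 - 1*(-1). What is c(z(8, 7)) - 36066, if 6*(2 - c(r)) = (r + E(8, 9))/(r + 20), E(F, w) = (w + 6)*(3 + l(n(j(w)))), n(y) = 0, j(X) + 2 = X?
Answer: -1514735/42 ≈ -36065.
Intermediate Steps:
j(X) = -2 + X
l(f) = 9 (l(f) = 7 + (1 - 1*(-1)) = 7 + (1 + 1) = 7 + 2 = 9)
E(F, w) = 72 + 12*w (E(F, w) = (w + 6)*(3 + 9) = (6 + w)*12 = 72 + 12*w)
c(r) = 2 - (180 + r)/(6*(20 + r)) (c(r) = 2 - (r + (72 + 12*9))/(6*(r + 20)) = 2 - (r + (72 + 108))/(6*(20 + r)) = 2 - (r + 180)/(6*(20 + r)) = 2 - (180 + r)/(6*(20 + r)))
c(z(8, 7)) - 36066 = (60 + 11*8)/(6*(20 + 8)) - 36066 = (1/6)*(60 + 88)/28 - 36066 = (1/6)*(1/28)*148 - 36066 = 37/42 - 36066 = -1514735/42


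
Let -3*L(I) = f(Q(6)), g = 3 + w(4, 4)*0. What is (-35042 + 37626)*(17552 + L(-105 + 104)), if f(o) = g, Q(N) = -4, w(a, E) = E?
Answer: 45351784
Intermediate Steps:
g = 3 (g = 3 + 4*0 = 3 + 0 = 3)
f(o) = 3
L(I) = -1 (L(I) = -1/3*3 = -1)
(-35042 + 37626)*(17552 + L(-105 + 104)) = (-35042 + 37626)*(17552 - 1) = 2584*17551 = 45351784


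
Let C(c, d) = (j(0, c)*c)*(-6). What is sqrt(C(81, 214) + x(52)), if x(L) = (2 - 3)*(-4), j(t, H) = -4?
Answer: 2*sqrt(487) ≈ 44.136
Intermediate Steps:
x(L) = 4 (x(L) = -1*(-4) = 4)
C(c, d) = 24*c (C(c, d) = -4*c*(-6) = 24*c)
sqrt(C(81, 214) + x(52)) = sqrt(24*81 + 4) = sqrt(1944 + 4) = sqrt(1948) = 2*sqrt(487)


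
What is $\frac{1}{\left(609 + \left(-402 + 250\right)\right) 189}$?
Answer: $\frac{1}{86373} \approx 1.1578 \cdot 10^{-5}$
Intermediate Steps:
$\frac{1}{\left(609 + \left(-402 + 250\right)\right) 189} = \frac{1}{609 - 152} \cdot \frac{1}{189} = \frac{1}{457} \cdot \frac{1}{189} = \frac{1}{86373}$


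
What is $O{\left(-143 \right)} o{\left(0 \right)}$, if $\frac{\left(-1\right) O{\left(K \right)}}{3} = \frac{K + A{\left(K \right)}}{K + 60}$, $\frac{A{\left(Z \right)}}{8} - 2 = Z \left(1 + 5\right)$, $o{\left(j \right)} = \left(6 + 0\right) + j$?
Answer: $- \frac{125838}{83} \approx -1516.1$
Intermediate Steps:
$o{\left(j \right)} = 6 + j$
$A{\left(Z \right)} = 16 + 48 Z$ ($A{\left(Z \right)} = 16 + 8 Z \left(1 + 5\right) = 16 + 8 Z 6 = 16 + 8 \cdot 6 Z = 16 + 48 Z$)
$O{\left(K \right)} = - \frac{3 \left(16 + 49 K\right)}{60 + K}$ ($O{\left(K \right)} = - 3 \frac{K + \left(16 + 48 K\right)}{K + 60} = - 3 \frac{16 + 49 K}{60 + K} = - \frac{3 \left(16 + 49 K\right)}{60 + K}$)
$O{\left(-143 \right)} o{\left(0 \right)} = \frac{3 \left(-16 - -7007\right)}{60 - 143} \left(6 + 0\right) = \frac{3 \left(-16 + 7007\right)}{-83} \cdot 6 = 3 \left(- \frac{1}{83}\right) 6991 \cdot 6 = \left(- \frac{20973}{83}\right) 6 = - \frac{125838}{83}$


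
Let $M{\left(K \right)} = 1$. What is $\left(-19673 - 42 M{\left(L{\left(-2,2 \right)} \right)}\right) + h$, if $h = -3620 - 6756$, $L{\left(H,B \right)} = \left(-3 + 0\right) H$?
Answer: $-30091$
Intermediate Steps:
$L{\left(H,B \right)} = - 3 H$
$h = -10376$ ($h = -3620 - 6756 = -10376$)
$\left(-19673 - 42 M{\left(L{\left(-2,2 \right)} \right)}\right) + h = \left(-19673 - 42\right) - 10376 = -19715 - 10376 = -30091$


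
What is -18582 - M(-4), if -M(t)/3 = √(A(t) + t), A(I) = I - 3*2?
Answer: -18582 + 3*I*√14 ≈ -18582.0 + 11.225*I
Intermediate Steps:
A(I) = -6 + I (A(I) = I - 6 = -6 + I)
M(t) = -3*√(-6 + 2*t) (M(t) = -3*√((-6 + t) + t) = -3*√(-6 + 2*t))
-18582 - M(-4) = -18582 - (-3)*√(-6 + 2*(-4)) = -18582 - (-3)*√(-6 - 8) = -18582 - (-3)*√(-14) = -18582 - (-3)*I*√14 = -18582 + 3*I*√14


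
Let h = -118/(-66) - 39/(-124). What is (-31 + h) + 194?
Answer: 675599/4092 ≈ 165.10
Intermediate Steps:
h = 8603/4092 (h = -118*(-1/66) - 39*(-1/124) = 59/33 + 39/124 = 8603/4092 ≈ 2.1024)
(-31 + h) + 194 = (-31 + 8603/4092) + 194 = -118249/4092 + 194 = 675599/4092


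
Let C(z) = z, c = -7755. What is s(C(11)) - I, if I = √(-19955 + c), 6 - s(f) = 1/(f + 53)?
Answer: 383/64 - I*√27710 ≈ 5.9844 - 166.46*I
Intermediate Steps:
s(f) = 6 - 1/(53 + f) (s(f) = 6 - 1/(f + 53) = 6 - 1/(53 + f))
I = I*√27710 (I = √(-19955 - 7755) = √(-27710) = I*√27710 ≈ 166.46*I)
s(C(11)) - I = (317 + 6*11)/(53 + 11) - I*√27710 = (317 + 66)/64 - I*√27710 = (1/64)*383 - I*√27710 = 383/64 - I*√27710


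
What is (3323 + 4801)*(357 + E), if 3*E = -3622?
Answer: -6908108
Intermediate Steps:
E = -3622/3 (E = (1/3)*(-3622) = -3622/3 ≈ -1207.3)
(3323 + 4801)*(357 + E) = (3323 + 4801)*(357 - 3622/3) = 8124*(-2551/3) = -6908108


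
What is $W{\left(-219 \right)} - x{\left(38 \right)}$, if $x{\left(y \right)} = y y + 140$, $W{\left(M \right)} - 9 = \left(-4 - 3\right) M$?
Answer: $-42$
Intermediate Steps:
$W{\left(M \right)} = 9 - 7 M$ ($W{\left(M \right)} = 9 + \left(-4 - 3\right) M = 9 - 7 M$)
$x{\left(y \right)} = 140 + y^{2}$ ($x{\left(y \right)} = y^{2} + 140 = 140 + y^{2}$)
$W{\left(-219 \right)} - x{\left(38 \right)} = \left(9 - -1533\right) - \left(140 + 38^{2}\right) = \left(9 + 1533\right) - \left(140 + 1444\right) = 1542 - 1584 = -42$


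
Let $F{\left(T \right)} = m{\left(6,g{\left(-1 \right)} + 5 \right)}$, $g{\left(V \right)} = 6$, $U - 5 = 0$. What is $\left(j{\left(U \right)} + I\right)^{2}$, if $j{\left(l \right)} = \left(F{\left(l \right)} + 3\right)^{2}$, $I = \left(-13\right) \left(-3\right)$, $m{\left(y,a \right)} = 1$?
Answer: $3025$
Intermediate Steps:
$U = 5$ ($U = 5 + 0 = 5$)
$F{\left(T \right)} = 1$
$I = 39$
$j{\left(l \right)} = 16$ ($j{\left(l \right)} = \left(1 + 3\right)^{2} = 4^{2} = 16$)
$\left(j{\left(U \right)} + I\right)^{2} = \left(16 + 39\right)^{2} = 55^{2} = 3025$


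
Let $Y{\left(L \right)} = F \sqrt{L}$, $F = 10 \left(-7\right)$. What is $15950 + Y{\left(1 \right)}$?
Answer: $15880$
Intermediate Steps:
$F = -70$
$Y{\left(L \right)} = - 70 \sqrt{L}$
$15950 + Y{\left(1 \right)} = 15950 - 70 \sqrt{1} = 15950 - 70 = 15880$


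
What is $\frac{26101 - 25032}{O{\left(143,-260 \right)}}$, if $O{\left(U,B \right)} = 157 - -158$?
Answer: $\frac{1069}{315} \approx 3.3937$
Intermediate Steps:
$O{\left(U,B \right)} = 315$ ($O{\left(U,B \right)} = 157 + 158 = 315$)
$\frac{26101 - 25032}{O{\left(143,-260 \right)}} = \frac{26101 - 25032}{315} = 1069 \cdot \frac{1}{315} = \frac{1069}{315}$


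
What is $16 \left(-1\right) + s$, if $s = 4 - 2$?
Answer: $-14$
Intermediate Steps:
$s = 2$
$16 \left(-1\right) + s = 16 \left(-1\right) + 2 = -16 + 2 = -14$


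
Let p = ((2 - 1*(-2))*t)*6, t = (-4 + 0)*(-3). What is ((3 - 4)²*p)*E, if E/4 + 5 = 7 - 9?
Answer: -8064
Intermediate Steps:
t = 12 (t = -4*(-3) = 12)
p = 288 (p = ((2 - 1*(-2))*12)*6 = ((2 + 2)*12)*6 = (4*12)*6 = 48*6 = 288)
E = -28 (E = -20 + 4*(7 - 9) = -20 + 4*(-2) = -20 - 8 = -28)
((3 - 4)²*p)*E = ((3 - 4)²*288)*(-28) = ((-1)²*288)*(-28) = (1*288)*(-28) = 288*(-28) = -8064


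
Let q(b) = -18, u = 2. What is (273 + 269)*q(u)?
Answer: -9756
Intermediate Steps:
(273 + 269)*q(u) = (273 + 269)*(-18) = 542*(-18) = -9756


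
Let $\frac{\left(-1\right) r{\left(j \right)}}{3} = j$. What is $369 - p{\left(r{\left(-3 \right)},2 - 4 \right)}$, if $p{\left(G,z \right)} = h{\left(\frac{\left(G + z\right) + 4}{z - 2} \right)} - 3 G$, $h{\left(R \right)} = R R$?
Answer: $\frac{6215}{16} \approx 388.44$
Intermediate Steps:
$r{\left(j \right)} = - 3 j$
$h{\left(R \right)} = R^{2}$
$p{\left(G,z \right)} = - 3 G + \frac{\left(4 + G + z\right)^{2}}{\left(-2 + z\right)^{2}}$ ($p{\left(G,z \right)} = \left(\frac{\left(G + z\right) + 4}{z - 2}\right)^{2} - 3 G = \left(\frac{4 + G + z}{-2 + z}\right)^{2} - 3 G = \frac{\left(4 + G + z\right)^{2}}{\left(-2 + z\right)^{2}} - 3 G = - 3 G + \frac{\left(4 + G + z\right)^{2}}{\left(-2 + z\right)^{2}}$)
$369 - p{\left(r{\left(-3 \right)},2 - 4 \right)} = 369 - \left(- 3 \left(\left(-3\right) \left(-3\right)\right) + \frac{\left(4 - -9 + \left(2 - 4\right)\right)^{2}}{\left(-2 + \left(2 - 4\right)\right)^{2}}\right) = 369 - \left(\left(-3\right) 9 + \frac{\left(4 + 9 - 2\right)^{2}}{\left(-2 - 2\right)^{2}}\right) = 369 - \left(-27 + \frac{11^{2}}{16}\right) = 369 - \left(-27 + \frac{1}{16} \cdot 121\right) = 369 - \left(-27 + \frac{121}{16}\right) = 369 - - \frac{311}{16} = 369 + \frac{311}{16} = \frac{6215}{16}$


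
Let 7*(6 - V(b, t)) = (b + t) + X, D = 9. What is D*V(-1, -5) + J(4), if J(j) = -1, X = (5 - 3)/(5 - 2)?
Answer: 419/7 ≈ 59.857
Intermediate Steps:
X = ⅔ (X = 2/3 = 2*(⅓) = ⅔ ≈ 0.66667)
V(b, t) = 124/21 - b/7 - t/7 (V(b, t) = 6 - ((b + t) + ⅔)/7 = 6 - (⅔ + b + t)/7 = 6 + (-2/21 - b/7 - t/7) = 124/21 - b/7 - t/7)
D*V(-1, -5) + J(4) = 9*(124/21 - ⅐*(-1) - ⅐*(-5)) - 1 = 9*(124/21 + ⅐ + 5/7) - 1 = 9*(142/21) - 1 = 426/7 - 1 = 419/7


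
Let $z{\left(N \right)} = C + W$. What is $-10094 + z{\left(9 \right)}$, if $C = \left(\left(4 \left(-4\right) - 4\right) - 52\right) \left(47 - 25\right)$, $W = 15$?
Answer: $-11663$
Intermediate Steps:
$C = -1584$ ($C = \left(\left(-16 - 4\right) - 52\right) 22 = \left(-20 - 52\right) 22 = \left(-72\right) 22 = -1584$)
$z{\left(N \right)} = -1569$ ($z{\left(N \right)} = -1584 + 15 = -1569$)
$-10094 + z{\left(9 \right)} = -10094 - 1569 = -11663$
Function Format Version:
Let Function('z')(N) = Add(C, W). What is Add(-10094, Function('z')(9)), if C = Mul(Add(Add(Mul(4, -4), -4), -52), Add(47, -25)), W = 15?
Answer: -11663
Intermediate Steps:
C = -1584 (C = Mul(Add(Add(-16, -4), -52), 22) = Mul(Add(-20, -52), 22) = Mul(-72, 22) = -1584)
Function('z')(N) = -1569 (Function('z')(N) = Add(-1584, 15) = -1569)
Add(-10094, Function('z')(9)) = Add(-10094, -1569) = -11663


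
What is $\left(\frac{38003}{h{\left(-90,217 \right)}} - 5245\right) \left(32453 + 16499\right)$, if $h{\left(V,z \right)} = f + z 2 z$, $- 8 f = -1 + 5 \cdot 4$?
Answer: $- \frac{193424292199352}{753405} \approx -2.5673 \cdot 10^{8}$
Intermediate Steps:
$f = - \frac{19}{8}$ ($f = - \frac{-1 + 5 \cdot 4}{8} = - \frac{-1 + 20}{8} = \left(- \frac{1}{8}\right) 19 = - \frac{19}{8} \approx -2.375$)
$h{\left(V,z \right)} = - \frac{19}{8} + 2 z^{2}$ ($h{\left(V,z \right)} = - \frac{19}{8} + z 2 z = - \frac{19}{8} + 2 z z = - \frac{19}{8} + 2 z^{2}$)
$\left(\frac{38003}{h{\left(-90,217 \right)}} - 5245\right) \left(32453 + 16499\right) = \left(\frac{38003}{- \frac{19}{8} + 2 \cdot 217^{2}} - 5245\right) \left(32453 + 16499\right) = \left(\frac{38003}{- \frac{19}{8} + 2 \cdot 47089} - 5245\right) 48952 = \left(\frac{38003}{- \frac{19}{8} + 94178} - 5245\right) 48952 = \left(\frac{38003}{\frac{753405}{8}} - 5245\right) 48952 = \left(38003 \cdot \frac{8}{753405} - 5245\right) 48952 = \left(\frac{304024}{753405} - 5245\right) 48952 = \left(- \frac{3951305201}{753405}\right) 48952 = - \frac{193424292199352}{753405}$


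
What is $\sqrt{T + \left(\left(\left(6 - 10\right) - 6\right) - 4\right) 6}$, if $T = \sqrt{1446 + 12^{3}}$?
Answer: $\sqrt{-84 + 23 \sqrt{6}} \approx 5.2594 i$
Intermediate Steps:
$T = 23 \sqrt{6}$ ($T = \sqrt{1446 + 1728} = \sqrt{3174} = 23 \sqrt{6} \approx 56.338$)
$\sqrt{T + \left(\left(\left(6 - 10\right) - 6\right) - 4\right) 6} = \sqrt{23 \sqrt{6} + \left(\left(\left(6 - 10\right) - 6\right) - 4\right) 6} = \sqrt{23 \sqrt{6} + \left(\left(-4 - 6\right) - 4\right) 6} = \sqrt{23 \sqrt{6} + \left(-10 - 4\right) 6} = \sqrt{23 \sqrt{6} - 84} = \sqrt{-84 + 23 \sqrt{6}}$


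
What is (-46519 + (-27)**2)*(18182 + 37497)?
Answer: -2549541410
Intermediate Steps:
(-46519 + (-27)**2)*(18182 + 37497) = (-46519 + 729)*55679 = -45790*55679 = -2549541410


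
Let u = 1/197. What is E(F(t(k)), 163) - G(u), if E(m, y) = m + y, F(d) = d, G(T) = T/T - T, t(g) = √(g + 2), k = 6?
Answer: 31915/197 + 2*√2 ≈ 164.83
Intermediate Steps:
t(g) = √(2 + g)
u = 1/197 ≈ 0.0050761
G(T) = 1 - T
E(F(t(k)), 163) - G(u) = (√(2 + 6) + 163) - (1 - 1*1/197) = (√8 + 163) - (1 - 1/197) = (2*√2 + 163) - 1*196/197 = (163 + 2*√2) - 196/197 = 31915/197 + 2*√2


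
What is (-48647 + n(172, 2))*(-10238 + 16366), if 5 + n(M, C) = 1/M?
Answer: -12819995076/43 ≈ -2.9814e+8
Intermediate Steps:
n(M, C) = -5 + 1/M
(-48647 + n(172, 2))*(-10238 + 16366) = (-48647 + (-5 + 1/172))*(-10238 + 16366) = (-48647 + (-5 + 1/172))*6128 = (-48647 - 859/172)*6128 = -8368143/172*6128 = -12819995076/43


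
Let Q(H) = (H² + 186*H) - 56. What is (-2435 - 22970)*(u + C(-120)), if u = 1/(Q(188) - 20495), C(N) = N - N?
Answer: -25405/49761 ≈ -0.51054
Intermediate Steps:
C(N) = 0
Q(H) = -56 + H² + 186*H
u = 1/49761 (u = 1/((-56 + 188² + 186*188) - 20495) = 1/((-56 + 35344 + 34968) - 20495) = 1/(70256 - 20495) = 1/49761 ≈ 2.0096e-5)
(-2435 - 22970)*(u + C(-120)) = (-2435 - 22970)*(1/49761 + 0) = -25405*1/49761 = -25405/49761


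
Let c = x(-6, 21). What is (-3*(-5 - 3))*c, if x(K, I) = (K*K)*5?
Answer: 4320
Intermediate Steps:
x(K, I) = 5*K² (x(K, I) = K²*5 = 5*K²)
c = 180 (c = 5*(-6)² = 5*36 = 180)
(-3*(-5 - 3))*c = -3*(-5 - 3)*180 = -3*(-8)*180 = 24*180 = 4320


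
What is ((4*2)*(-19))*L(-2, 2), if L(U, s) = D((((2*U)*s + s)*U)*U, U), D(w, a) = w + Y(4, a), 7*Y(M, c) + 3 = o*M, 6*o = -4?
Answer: 79192/21 ≈ 3771.0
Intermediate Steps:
o = -2/3 (o = (1/6)*(-4) = -2/3 ≈ -0.66667)
Y(M, c) = -3/7 - 2*M/21 (Y(M, c) = -3/7 + (-2*M/3)/7 = -3/7 - 2*M/21)
D(w, a) = -17/21 + w (D(w, a) = w + (-3/7 - 2/21*4) = w + (-3/7 - 8/21) = w - 17/21 = -17/21 + w)
L(U, s) = -17/21 + U**2*(s + 2*U*s) (L(U, s) = -17/21 + (((2*U)*s + s)*U)*U = -17/21 + ((2*U*s + s)*U)*U = -17/21 + ((s + 2*U*s)*U)*U = -17/21 + (U*(s + 2*U*s))*U = -17/21 + U**2*(s + 2*U*s))
((4*2)*(-19))*L(-2, 2) = ((4*2)*(-19))*(-17/21 + 2*(-2)**2*(1 + 2*(-2))) = (8*(-19))*(-17/21 + 2*4*(1 - 4)) = -152*(-17/21 + 2*4*(-3)) = -152*(-17/21 - 24) = -152*(-521/21) = 79192/21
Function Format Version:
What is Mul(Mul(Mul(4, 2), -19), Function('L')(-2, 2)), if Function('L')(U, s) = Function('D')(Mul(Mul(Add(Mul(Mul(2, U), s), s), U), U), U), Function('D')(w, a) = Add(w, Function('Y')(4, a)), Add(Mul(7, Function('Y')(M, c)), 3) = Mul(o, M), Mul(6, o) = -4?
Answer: Rational(79192, 21) ≈ 3771.0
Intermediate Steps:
o = Rational(-2, 3) (o = Mul(Rational(1, 6), -4) = Rational(-2, 3) ≈ -0.66667)
Function('Y')(M, c) = Add(Rational(-3, 7), Mul(Rational(-2, 21), M)) (Function('Y')(M, c) = Add(Rational(-3, 7), Mul(Rational(1, 7), Mul(Rational(-2, 3), M))) = Add(Rational(-3, 7), Mul(Rational(-2, 21), M)))
Function('D')(w, a) = Add(Rational(-17, 21), w) (Function('D')(w, a) = Add(w, Add(Rational(-3, 7), Mul(Rational(-2, 21), 4))) = Add(w, Add(Rational(-3, 7), Rational(-8, 21))) = Add(w, Rational(-17, 21)) = Add(Rational(-17, 21), w))
Function('L')(U, s) = Add(Rational(-17, 21), Mul(Pow(U, 2), Add(s, Mul(2, U, s)))) (Function('L')(U, s) = Add(Rational(-17, 21), Mul(Mul(Add(Mul(Mul(2, U), s), s), U), U)) = Add(Rational(-17, 21), Mul(Mul(Add(Mul(2, U, s), s), U), U)) = Add(Rational(-17, 21), Mul(Mul(Add(s, Mul(2, U, s)), U), U)) = Add(Rational(-17, 21), Mul(Mul(U, Add(s, Mul(2, U, s))), U)) = Add(Rational(-17, 21), Mul(Pow(U, 2), Add(s, Mul(2, U, s)))))
Mul(Mul(Mul(4, 2), -19), Function('L')(-2, 2)) = Mul(Mul(Mul(4, 2), -19), Add(Rational(-17, 21), Mul(2, Pow(-2, 2), Add(1, Mul(2, -2))))) = Mul(Mul(8, -19), Add(Rational(-17, 21), Mul(2, 4, Add(1, -4)))) = Mul(-152, Add(Rational(-17, 21), Mul(2, 4, -3))) = Mul(-152, Add(Rational(-17, 21), -24)) = Mul(-152, Rational(-521, 21)) = Rational(79192, 21)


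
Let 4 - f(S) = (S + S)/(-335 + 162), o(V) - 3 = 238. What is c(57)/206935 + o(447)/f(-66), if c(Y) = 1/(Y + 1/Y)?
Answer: 2804015813567/37662170000 ≈ 74.452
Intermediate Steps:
o(V) = 241 (o(V) = 3 + 238 = 241)
f(S) = 4 + 2*S/173 (f(S) = 4 - (S + S)/(-335 + 162) = 4 - 2*S/(-173) = 4 - 2*S*(-1)/173 = 4 - (-2)*S/173 = 4 + 2*S/173)
c(57)/206935 + o(447)/f(-66) = (57/(1 + 57²))/206935 + 241/(4 + (2/173)*(-66)) = (57/(1 + 3249))*(1/206935) + 241/(4 - 132/173) = (57/3250)*(1/206935) + 241/(560/173) = (57*(1/3250))*(1/206935) + 241*(173/560) = (57/3250)*(1/206935) + 41693/560 = 57/672538750 + 41693/560 = 2804015813567/37662170000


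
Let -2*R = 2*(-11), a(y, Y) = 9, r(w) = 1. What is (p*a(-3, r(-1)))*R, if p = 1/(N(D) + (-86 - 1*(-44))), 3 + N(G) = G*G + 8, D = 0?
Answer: -99/37 ≈ -2.6757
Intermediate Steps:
N(G) = 5 + G**2 (N(G) = -3 + (G*G + 8) = -3 + (G**2 + 8) = -3 + (8 + G**2) = 5 + G**2)
R = 11 (R = -(-11) = -1/2*(-22) = 11)
p = -1/37 (p = 1/((5 + 0**2) + (-86 - 1*(-44))) = 1/((5 + 0) + (-86 + 44)) = 1/(5 - 42) = 1/(-37) = -1/37 ≈ -0.027027)
(p*a(-3, r(-1)))*R = -1/37*9*11 = -9/37*11 = -99/37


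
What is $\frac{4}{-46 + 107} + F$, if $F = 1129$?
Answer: $\frac{68873}{61} \approx 1129.1$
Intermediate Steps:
$\frac{4}{-46 + 107} + F = \frac{4}{-46 + 107} + 1129 = \frac{4}{61} + 1129 = \frac{68873}{61}$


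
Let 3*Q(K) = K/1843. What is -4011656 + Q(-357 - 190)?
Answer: -22180446571/5529 ≈ -4.0117e+6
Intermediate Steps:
Q(K) = K/5529 (Q(K) = (K/1843)/3 = K/5529)
-4011656 + Q(-357 - 190) = -4011656 + (-357 - 190)/5529 = -4011656 + (1/5529)*(-547) = -4011656 - 547/5529 = -22180446571/5529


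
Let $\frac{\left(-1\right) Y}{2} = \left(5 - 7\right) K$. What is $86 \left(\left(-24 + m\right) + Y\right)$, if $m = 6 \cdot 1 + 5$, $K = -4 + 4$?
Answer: $-1118$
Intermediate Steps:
$K = 0$
$m = 11$ ($m = 6 + 5 = 11$)
$Y = 0$ ($Y = - 2 \left(5 - 7\right) 0 = - 2 \left(\left(-2\right) 0\right) = \left(-2\right) 0 = 0$)
$86 \left(\left(-24 + m\right) + Y\right) = 86 \left(\left(-24 + 11\right) + 0\right) = 86 \left(-13 + 0\right) = 86 \left(-13\right) = -1118$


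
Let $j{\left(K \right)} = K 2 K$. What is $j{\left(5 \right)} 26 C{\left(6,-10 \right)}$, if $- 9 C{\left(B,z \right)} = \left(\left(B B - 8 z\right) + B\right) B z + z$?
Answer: $\frac{9529000}{9} \approx 1.0588 \cdot 10^{6}$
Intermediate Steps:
$C{\left(B,z \right)} = - \frac{z}{9} - \frac{B z \left(B + B^{2} - 8 z\right)}{9}$ ($C{\left(B,z \right)} = - \frac{\left(\left(B B - 8 z\right) + B\right) B z + z}{9} = - \frac{\left(\left(B^{2} - 8 z\right) + B\right) B z + z}{9} = - \frac{\left(B + B^{2} - 8 z\right) B z + z}{9} = - \frac{B \left(B + B^{2} - 8 z\right) z + z}{9} = - \frac{B z \left(B + B^{2} - 8 z\right) + z}{9} = - \frac{z + B z \left(B + B^{2} - 8 z\right)}{9} = - \frac{z}{9} - \frac{B z \left(B + B^{2} - 8 z\right)}{9}$)
$j{\left(K \right)} = 2 K^{2}$ ($j{\left(K \right)} = 2 K K = 2 K^{2}$)
$j{\left(5 \right)} 26 C{\left(6,-10 \right)} = 2 \cdot 5^{2} \cdot 26 \cdot \frac{1}{9} \left(-10\right) \left(-1 - 6^{2} - 6^{3} + 8 \cdot 6 \left(-10\right)\right) = 2 \cdot 25 \cdot 26 \cdot \frac{1}{9} \left(-10\right) \left(-1 - 36 - 216 - 480\right) = 50 \cdot 26 \cdot \frac{1}{9} \left(-10\right) \left(-1 - 36 - 216 - 480\right) = 1300 \cdot \frac{1}{9} \left(-10\right) \left(-733\right) = 1300 \cdot \frac{7330}{9} = \frac{9529000}{9}$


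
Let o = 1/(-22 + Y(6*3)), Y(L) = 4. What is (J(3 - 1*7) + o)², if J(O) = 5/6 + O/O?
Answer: 256/81 ≈ 3.1605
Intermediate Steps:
J(O) = 11/6 (J(O) = 5*(⅙) + 1 = ⅚ + 1 = 11/6)
o = -1/18 (o = 1/(-22 + 4) = 1/(-18) = -1/18 ≈ -0.055556)
(J(3 - 1*7) + o)² = (11/6 - 1/18)² = (16/9)² = 256/81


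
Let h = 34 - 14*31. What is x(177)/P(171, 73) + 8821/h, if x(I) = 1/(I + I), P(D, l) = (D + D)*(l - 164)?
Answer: -24295653937/1101718800 ≈ -22.052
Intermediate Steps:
h = -400 (h = 34 - 434 = -400)
P(D, l) = 2*D*(-164 + l) (P(D, l) = (2*D)*(-164 + l) = 2*D*(-164 + l))
x(I) = 1/(2*I)
x(177)/P(171, 73) + 8821/h = ((½)/177)/((2*171*(-164 + 73))) + 8821/(-400) = ((½)*(1/177))/((2*171*(-91))) + 8821*(-1/400) = (1/354)/(-31122) - 8821/400 = (1/354)*(-1/31122) - 8821/400 = -1/11017188 - 8821/400 = -24295653937/1101718800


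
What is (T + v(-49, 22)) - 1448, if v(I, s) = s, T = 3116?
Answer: 1690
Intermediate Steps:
(T + v(-49, 22)) - 1448 = (3116 + 22) - 1448 = 3138 - 1448 = 1690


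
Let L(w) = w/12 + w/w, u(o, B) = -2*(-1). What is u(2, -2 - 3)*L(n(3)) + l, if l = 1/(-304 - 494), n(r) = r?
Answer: 997/399 ≈ 2.4987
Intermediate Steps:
u(o, B) = 2
L(w) = 1 + w/12 (L(w) = w*(1/12) + 1 = w/12 + 1 = 1 + w/12)
l = -1/798 (l = 1/(-798) = -1/798 ≈ -0.0012531)
u(2, -2 - 3)*L(n(3)) + l = 2*(1 + (1/12)*3) - 1/798 = 2*(1 + 1/4) - 1/798 = 2*(5/4) - 1/798 = 5/2 - 1/798 = 997/399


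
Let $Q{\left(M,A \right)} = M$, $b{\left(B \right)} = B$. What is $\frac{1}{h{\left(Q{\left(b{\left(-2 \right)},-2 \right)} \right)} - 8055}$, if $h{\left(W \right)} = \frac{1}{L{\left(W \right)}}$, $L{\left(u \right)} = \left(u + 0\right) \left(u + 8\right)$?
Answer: $- \frac{12}{96661} \approx -0.00012415$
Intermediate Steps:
$L{\left(u \right)} = u \left(8 + u\right)$
$h{\left(W \right)} = \frac{1}{W \left(8 + W\right)}$
$\frac{1}{h{\left(Q{\left(b{\left(-2 \right)},-2 \right)} \right)} - 8055} = \frac{1}{\frac{1}{\left(-2\right) \left(8 - 2\right)} - 8055} = \frac{1}{- \frac{1}{2 \cdot 6} - 8055} = \frac{1}{\left(- \frac{1}{2}\right) \frac{1}{6} - 8055} = \frac{1}{- \frac{1}{12} - 8055} = \frac{1}{- \frac{96661}{12}} = - \frac{12}{96661}$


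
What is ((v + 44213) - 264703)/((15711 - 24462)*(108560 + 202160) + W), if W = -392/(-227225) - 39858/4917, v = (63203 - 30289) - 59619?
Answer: 617857722625/6796349287128838 ≈ 9.0910e-5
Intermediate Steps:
v = -26705 (v = 32914 - 59619 = -26705)
W = -20256838/2499475 (W = -392*(-1/227225) - 39858/4917 = 392/227225 - 1*13286/1639 = 392/227225 - 13286/1639 = -20256838/2499475 ≈ -8.1044)
((v + 44213) - 264703)/((15711 - 24462)*(108560 + 202160) + W) = ((-26705 + 44213) - 264703)/((15711 - 24462)*(108560 + 202160) - 20256838/2499475) = (17508 - 264703)/(-8751*310720 - 20256838/2499475) = -247195/(-2719110720 - 20256838/2499475) = -247195/(-6796349287128838/2499475) = -247195*(-2499475/6796349287128838) = 617857722625/6796349287128838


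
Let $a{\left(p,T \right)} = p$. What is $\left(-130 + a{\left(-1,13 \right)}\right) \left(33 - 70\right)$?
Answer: $4847$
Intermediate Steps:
$\left(-130 + a{\left(-1,13 \right)}\right) \left(33 - 70\right) = \left(-130 - 1\right) \left(33 - 70\right) = \left(-131\right) \left(-37\right) = 4847$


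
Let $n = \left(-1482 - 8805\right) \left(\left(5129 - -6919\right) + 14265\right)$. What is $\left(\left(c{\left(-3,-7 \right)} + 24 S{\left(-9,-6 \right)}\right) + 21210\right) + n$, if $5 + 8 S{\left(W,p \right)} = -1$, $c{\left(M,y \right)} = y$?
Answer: $-270660646$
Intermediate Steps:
$S{\left(W,p \right)} = - \frac{3}{4}$ ($S{\left(W,p \right)} = - \frac{5}{8} + \frac{1}{8} \left(-1\right) = - \frac{5}{8} - \frac{1}{8} = - \frac{3}{4}$)
$n = -270681831$ ($n = - 10287 \left(\left(5129 + 6919\right) + 14265\right) = - 10287 \left(12048 + 14265\right) = \left(-10287\right) 26313 = -270681831$)
$\left(\left(c{\left(-3,-7 \right)} + 24 S{\left(-9,-6 \right)}\right) + 21210\right) + n = \left(\left(-7 + 24 \left(- \frac{3}{4}\right)\right) + 21210\right) - 270681831 = \left(\left(-7 - 18\right) + 21210\right) - 270681831 = \left(-25 + 21210\right) - 270681831 = 21185 - 270681831 = -270660646$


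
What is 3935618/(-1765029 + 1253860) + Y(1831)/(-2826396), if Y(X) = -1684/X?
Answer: -5091834538564093/661341644246961 ≈ -7.6992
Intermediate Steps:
3935618/(-1765029 + 1253860) + Y(1831)/(-2826396) = 3935618/(-1765029 + 1253860) - 1684/1831/(-2826396) = 3935618/(-511169) - 1684*1/1831*(-1/2826396) = 3935618*(-1/511169) - 1684/1831*(-1/2826396) = -3935618/511169 + 421/1293782769 = -5091834538564093/661341644246961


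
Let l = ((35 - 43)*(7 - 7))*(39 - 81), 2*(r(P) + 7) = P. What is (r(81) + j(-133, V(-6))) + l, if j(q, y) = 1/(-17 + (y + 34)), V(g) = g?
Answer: 739/22 ≈ 33.591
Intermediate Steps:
r(P) = -7 + P/2
l = 0 (l = -8*0*(-42) = 0*(-42) = 0)
j(q, y) = 1/(17 + y) (j(q, y) = 1/(-17 + (34 + y)) = 1/(17 + y))
(r(81) + j(-133, V(-6))) + l = ((-7 + (½)*81) + 1/(17 - 6)) + 0 = ((-7 + 81/2) + 1/11) + 0 = (67/2 + 1/11) + 0 = 739/22 + 0 = 739/22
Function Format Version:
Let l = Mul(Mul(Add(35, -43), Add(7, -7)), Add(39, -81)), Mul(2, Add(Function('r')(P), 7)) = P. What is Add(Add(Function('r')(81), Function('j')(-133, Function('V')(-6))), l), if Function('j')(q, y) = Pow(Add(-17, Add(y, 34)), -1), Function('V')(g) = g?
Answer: Rational(739, 22) ≈ 33.591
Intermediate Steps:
Function('r')(P) = Add(-7, Mul(Rational(1, 2), P))
l = 0 (l = Mul(Mul(-8, 0), -42) = Mul(0, -42) = 0)
Function('j')(q, y) = Pow(Add(17, y), -1) (Function('j')(q, y) = Pow(Add(-17, Add(34, y)), -1) = Pow(Add(17, y), -1))
Add(Add(Function('r')(81), Function('j')(-133, Function('V')(-6))), l) = Add(Add(Add(-7, Mul(Rational(1, 2), 81)), Pow(Add(17, -6), -1)), 0) = Add(Add(Add(-7, Rational(81, 2)), Pow(11, -1)), 0) = Add(Add(Rational(67, 2), Rational(1, 11)), 0) = Add(Rational(739, 22), 0) = Rational(739, 22)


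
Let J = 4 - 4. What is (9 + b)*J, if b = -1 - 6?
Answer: 0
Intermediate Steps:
b = -7
J = 0
(9 + b)*J = (9 - 7)*0 = 2*0 = 0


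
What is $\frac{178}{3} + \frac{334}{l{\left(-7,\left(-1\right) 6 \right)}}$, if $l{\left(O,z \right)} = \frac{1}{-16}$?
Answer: $- \frac{15854}{3} \approx -5284.7$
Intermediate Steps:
$l{\left(O,z \right)} = - \frac{1}{16}$
$\frac{178}{3} + \frac{334}{l{\left(-7,\left(-1\right) 6 \right)}} = \frac{178}{3} + \frac{334}{- \frac{1}{16}} = 178 \cdot \frac{1}{3} + 334 \left(-16\right) = \frac{178}{3} - 5344 = - \frac{15854}{3}$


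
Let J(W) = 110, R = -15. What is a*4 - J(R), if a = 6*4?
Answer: -14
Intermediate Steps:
a = 24
a*4 - J(R) = 24*4 - 1*110 = 96 - 110 = -14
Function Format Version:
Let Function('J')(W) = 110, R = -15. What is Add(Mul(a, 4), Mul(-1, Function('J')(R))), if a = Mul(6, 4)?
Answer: -14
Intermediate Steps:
a = 24
Add(Mul(a, 4), Mul(-1, Function('J')(R))) = Add(Mul(24, 4), Mul(-1, 110)) = Add(96, -110) = -14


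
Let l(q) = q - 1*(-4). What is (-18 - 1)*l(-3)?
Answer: -19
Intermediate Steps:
l(q) = 4 + q (l(q) = q + 4 = 4 + q)
(-18 - 1)*l(-3) = (-18 - 1)*(4 - 3) = -19*1 = -19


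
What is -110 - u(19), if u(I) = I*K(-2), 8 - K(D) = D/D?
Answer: -243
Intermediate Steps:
K(D) = 7 (K(D) = 8 - D/D = 8 - 1*1 = 8 - 1 = 7)
u(I) = 7*I (u(I) = I*7 = 7*I)
-110 - u(19) = -110 - 7*19 = -110 - 1*133 = -110 - 133 = -243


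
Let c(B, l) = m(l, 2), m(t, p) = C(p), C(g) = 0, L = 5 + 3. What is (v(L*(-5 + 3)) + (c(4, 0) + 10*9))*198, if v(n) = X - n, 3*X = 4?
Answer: 21252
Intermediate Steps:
L = 8
X = 4/3 (X = (⅓)*4 = 4/3 ≈ 1.3333)
m(t, p) = 0
c(B, l) = 0
v(n) = 4/3 - n
(v(L*(-5 + 3)) + (c(4, 0) + 10*9))*198 = ((4/3 - 8*(-5 + 3)) + (0 + 10*9))*198 = ((4/3 - 8*(-2)) + (0 + 90))*198 = ((4/3 - 1*(-16)) + 90)*198 = ((4/3 + 16) + 90)*198 = (52/3 + 90)*198 = (322/3)*198 = 21252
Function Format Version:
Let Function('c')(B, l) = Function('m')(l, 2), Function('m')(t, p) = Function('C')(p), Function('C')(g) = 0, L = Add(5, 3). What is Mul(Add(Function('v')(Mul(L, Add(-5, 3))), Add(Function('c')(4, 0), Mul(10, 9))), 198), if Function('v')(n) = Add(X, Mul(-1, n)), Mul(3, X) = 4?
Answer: 21252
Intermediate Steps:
L = 8
X = Rational(4, 3) (X = Mul(Rational(1, 3), 4) = Rational(4, 3) ≈ 1.3333)
Function('m')(t, p) = 0
Function('c')(B, l) = 0
Function('v')(n) = Add(Rational(4, 3), Mul(-1, n))
Mul(Add(Function('v')(Mul(L, Add(-5, 3))), Add(Function('c')(4, 0), Mul(10, 9))), 198) = Mul(Add(Add(Rational(4, 3), Mul(-1, Mul(8, Add(-5, 3)))), Add(0, Mul(10, 9))), 198) = Mul(Add(Add(Rational(4, 3), Mul(-1, Mul(8, -2))), Add(0, 90)), 198) = Mul(Add(Add(Rational(4, 3), Mul(-1, -16)), 90), 198) = Mul(Add(Add(Rational(4, 3), 16), 90), 198) = Mul(Add(Rational(52, 3), 90), 198) = Mul(Rational(322, 3), 198) = 21252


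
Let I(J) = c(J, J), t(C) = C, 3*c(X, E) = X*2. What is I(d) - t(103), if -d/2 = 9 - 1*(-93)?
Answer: -239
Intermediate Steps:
d = -204 (d = -2*(9 - 1*(-93)) = -2*(9 + 93) = -2*102 = -204)
c(X, E) = 2*X/3 (c(X, E) = (X*2)/3 = (2*X)/3 = 2*X/3)
I(J) = 2*J/3
I(d) - t(103) = (⅔)*(-204) - 1*103 = -136 - 103 = -239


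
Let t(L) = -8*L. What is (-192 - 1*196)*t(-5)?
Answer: -15520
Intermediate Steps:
(-192 - 1*196)*t(-5) = (-192 - 1*196)*(-8*(-5)) = (-192 - 196)*40 = -388*40 = -15520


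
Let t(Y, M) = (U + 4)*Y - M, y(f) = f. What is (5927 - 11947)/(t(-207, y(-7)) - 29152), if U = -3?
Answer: 1505/7338 ≈ 0.20510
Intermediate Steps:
t(Y, M) = Y - M (t(Y, M) = (-3 + 4)*Y - M = 1*Y - M = Y - M)
(5927 - 11947)/(t(-207, y(-7)) - 29152) = (5927 - 11947)/((-207 - 1*(-7)) - 29152) = -6020/((-207 + 7) - 29152) = -6020/(-200 - 29152) = -6020/(-29352) = -6020*(-1/29352) = 1505/7338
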